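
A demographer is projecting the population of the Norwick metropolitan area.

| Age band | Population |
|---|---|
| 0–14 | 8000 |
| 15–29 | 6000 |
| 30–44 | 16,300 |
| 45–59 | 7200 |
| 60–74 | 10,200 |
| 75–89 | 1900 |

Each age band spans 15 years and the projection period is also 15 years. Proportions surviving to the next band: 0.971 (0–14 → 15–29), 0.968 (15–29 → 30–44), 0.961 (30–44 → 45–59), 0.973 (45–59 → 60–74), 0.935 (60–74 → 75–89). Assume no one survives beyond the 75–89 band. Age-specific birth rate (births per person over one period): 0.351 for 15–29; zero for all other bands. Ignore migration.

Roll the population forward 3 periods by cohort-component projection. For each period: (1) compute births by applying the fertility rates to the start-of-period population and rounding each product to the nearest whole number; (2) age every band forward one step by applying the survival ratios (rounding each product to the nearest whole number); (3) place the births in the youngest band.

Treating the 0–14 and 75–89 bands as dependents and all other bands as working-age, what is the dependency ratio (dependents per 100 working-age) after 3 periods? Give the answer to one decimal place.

Let band 1 be 0–14 through band 6 = 75–89.
Period 1.
Births: 6000 × 0.351 = 2106
Band 2: 8000 × 0.971 = 7768
Band 3: 6000 × 0.968 = 5808
Band 4: 16300 × 0.961 = 15664
Band 5: 7200 × 0.973 = 7006
Band 6: 10200 × 0.935 = 9537
→ [2106, 7768, 5808, 15664, 7006, 9537]
Period 2.
Births: 7768 × 0.351 = 2727
Band 2: 2106 × 0.971 = 2045
Band 3: 7768 × 0.968 = 7519
Band 4: 5808 × 0.961 = 5581
Band 5: 15664 × 0.973 = 15241
Band 6: 7006 × 0.935 = 6551
→ [2727, 2045, 7519, 5581, 15241, 6551]
Period 3.
Births: 2045 × 0.351 = 718
Band 2: 2727 × 0.971 = 2648
Band 3: 2045 × 0.968 = 1980
Band 4: 7519 × 0.961 = 7226
Band 5: 5581 × 0.973 = 5430
Band 6: 15241 × 0.935 = 14250
→ [718, 2648, 1980, 7226, 5430, 14250]
Dependents (band 0–14 + band 75–89) = 718 + 14250 = 14968; working-age = 17284; ratio = 14968/17284 × 100 = 86.6

86.6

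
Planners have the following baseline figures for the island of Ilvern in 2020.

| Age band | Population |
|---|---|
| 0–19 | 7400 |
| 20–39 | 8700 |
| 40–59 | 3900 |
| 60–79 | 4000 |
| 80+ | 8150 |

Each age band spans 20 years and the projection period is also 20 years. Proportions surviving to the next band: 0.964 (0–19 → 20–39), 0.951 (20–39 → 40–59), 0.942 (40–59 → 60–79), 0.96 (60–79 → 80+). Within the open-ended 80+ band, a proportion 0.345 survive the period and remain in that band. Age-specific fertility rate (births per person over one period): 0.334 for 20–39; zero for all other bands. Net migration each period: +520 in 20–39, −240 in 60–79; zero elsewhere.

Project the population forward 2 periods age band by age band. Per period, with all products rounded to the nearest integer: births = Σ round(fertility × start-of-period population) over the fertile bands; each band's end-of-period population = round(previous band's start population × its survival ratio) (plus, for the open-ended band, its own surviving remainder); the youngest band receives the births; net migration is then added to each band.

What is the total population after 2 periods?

26302

[period 1]
Births: 8700 × 0.334 = 2906
20–39: 7400 × 0.964 = 7134
40–59: 8700 × 0.951 = 8274
60–79: 3900 × 0.942 = 3674
80+: 4000 × 0.96 + 8150 × 0.345 = 3840 + 2812 = 6652
Net migration: 20–39 + 520 → 7654; 60–79 − 240 → 3434
Giving 2906 / 7654 / 8274 / 3434 / 6652.
[period 2]
Births: 7654 × 0.334 = 2556
20–39: 2906 × 0.964 = 2801
40–59: 7654 × 0.951 = 7279
60–79: 8274 × 0.942 = 7794
80+: 3434 × 0.96 + 6652 × 0.345 = 3297 + 2295 = 5592
Net migration: 20–39 + 520 → 3321; 60–79 − 240 → 7554
Giving 2556 / 3321 / 7279 / 7554 / 5592.
Total after period 2: 2556 + 3321 + 7279 + 7554 + 5592 = 26302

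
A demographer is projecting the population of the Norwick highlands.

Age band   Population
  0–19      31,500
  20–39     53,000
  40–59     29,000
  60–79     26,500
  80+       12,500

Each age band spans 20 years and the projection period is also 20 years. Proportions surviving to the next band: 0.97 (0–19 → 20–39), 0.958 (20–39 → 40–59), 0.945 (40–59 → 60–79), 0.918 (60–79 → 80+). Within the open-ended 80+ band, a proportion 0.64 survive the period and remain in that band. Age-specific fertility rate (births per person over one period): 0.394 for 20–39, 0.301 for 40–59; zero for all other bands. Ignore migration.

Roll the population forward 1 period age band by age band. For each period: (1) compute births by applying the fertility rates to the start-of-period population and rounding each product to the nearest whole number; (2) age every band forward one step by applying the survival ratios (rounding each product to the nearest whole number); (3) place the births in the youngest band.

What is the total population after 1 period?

(Groups numbered youngest = 1 to oldest = 5.)
Period 1.
Births: 53000 * 0.394 = 20882, 29000 * 0.301 = 8729 → total 29611
Group 2: 31500 * 0.97 = 30555
Group 3: 53000 * 0.958 = 50774
Group 4: 29000 * 0.945 = 27405
Group 5: 26500 * 0.918 + 12500 * 0.64 = 24327 + 8000 = 32327
Giving 29611 / 30555 / 50774 / 27405 / 32327.
Total after period 1: 29611 + 30555 + 50774 + 27405 + 32327 = 170672

170672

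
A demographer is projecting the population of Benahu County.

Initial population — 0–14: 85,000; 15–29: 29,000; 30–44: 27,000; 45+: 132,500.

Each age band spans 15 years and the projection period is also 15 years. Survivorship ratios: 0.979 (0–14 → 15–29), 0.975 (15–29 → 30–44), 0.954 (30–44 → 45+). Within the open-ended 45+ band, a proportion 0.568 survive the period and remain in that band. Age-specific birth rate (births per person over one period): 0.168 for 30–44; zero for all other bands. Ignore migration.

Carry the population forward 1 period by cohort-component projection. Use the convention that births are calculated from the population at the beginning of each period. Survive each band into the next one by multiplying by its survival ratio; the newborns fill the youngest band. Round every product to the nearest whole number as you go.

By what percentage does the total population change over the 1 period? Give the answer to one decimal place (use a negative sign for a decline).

Period 1:
Births: 27000 * 0.168 = 4536
15–29: 85000 * 0.979 = 83215
30–44: 29000 * 0.975 = 28275
45+: 27000 * 0.954 + 132500 * 0.568 = 25758 + 75260 = 101018
End of period: [4536, 83215, 28275, 101018]
Total: 273500 → 217044; change = -56456; percentage change = -20.6%

-20.6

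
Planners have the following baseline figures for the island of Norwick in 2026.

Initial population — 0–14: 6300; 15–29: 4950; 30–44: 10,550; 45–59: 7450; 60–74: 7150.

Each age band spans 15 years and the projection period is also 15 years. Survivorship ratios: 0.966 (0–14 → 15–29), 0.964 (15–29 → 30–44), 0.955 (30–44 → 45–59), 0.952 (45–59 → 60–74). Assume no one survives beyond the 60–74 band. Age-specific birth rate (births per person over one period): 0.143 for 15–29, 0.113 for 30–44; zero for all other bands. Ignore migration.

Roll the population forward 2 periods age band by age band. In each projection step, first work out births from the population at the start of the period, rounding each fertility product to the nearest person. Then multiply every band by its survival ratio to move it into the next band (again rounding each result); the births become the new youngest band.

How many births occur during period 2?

Numbering the bands 1..5 from youngest to oldest:
Period 1.
Births: 4950 × 0.143 = 708, 10550 × 0.113 = 1192 → total 1900
Band 2: 6300 × 0.966 = 6086
Band 3: 4950 × 0.964 = 4772
Band 4: 10550 × 0.955 = 10075
Band 5: 7450 × 0.952 = 7092
Population now: 0–14=1900, 15–29=6086, 30–44=4772, 45–59=10075, 60–74=7092
Period 2.
Births: 6086 × 0.143 = 870, 4772 × 0.113 = 539 → total 1409
Band 2: 1900 × 0.966 = 1835
Band 3: 6086 × 0.964 = 5867
Band 4: 4772 × 0.955 = 4557
Band 5: 10075 × 0.952 = 9591
Population now: 0–14=1409, 15–29=1835, 30–44=5867, 45–59=4557, 60–74=9591

1409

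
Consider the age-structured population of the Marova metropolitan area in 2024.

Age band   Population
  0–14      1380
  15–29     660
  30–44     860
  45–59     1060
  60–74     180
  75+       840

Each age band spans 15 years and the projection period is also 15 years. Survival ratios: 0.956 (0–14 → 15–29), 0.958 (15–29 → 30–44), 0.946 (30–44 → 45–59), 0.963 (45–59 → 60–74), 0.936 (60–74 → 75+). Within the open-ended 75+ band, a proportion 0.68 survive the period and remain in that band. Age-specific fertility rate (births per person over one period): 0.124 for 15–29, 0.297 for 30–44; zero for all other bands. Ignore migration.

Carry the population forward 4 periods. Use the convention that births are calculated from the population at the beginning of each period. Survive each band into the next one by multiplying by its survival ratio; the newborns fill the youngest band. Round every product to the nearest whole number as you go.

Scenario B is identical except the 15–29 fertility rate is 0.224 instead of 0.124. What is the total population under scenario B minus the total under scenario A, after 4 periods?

(Bands numbered youngest = 1 to oldest = 6.)
[period 1]
Births: 660 * 0.124 = 82, 860 * 0.297 = 255 — total 337
Band 2: 1380 * 0.956 = 1319
Band 3: 660 * 0.958 = 632
Band 4: 860 * 0.946 = 814
Band 5: 1060 * 0.963 = 1021
Band 6: 180 * 0.936 + 840 * 0.68 = 168 + 571 = 739
→ [337, 1319, 632, 814, 1021, 739]
[period 2]
Births: 1319 * 0.124 = 164, 632 * 0.297 = 188 — total 352
Band 2: 337 * 0.956 = 322
Band 3: 1319 * 0.958 = 1264
Band 4: 632 * 0.946 = 598
Band 5: 814 * 0.963 = 784
Band 6: 1021 * 0.936 + 739 * 0.68 = 956 + 503 = 1459
→ [352, 322, 1264, 598, 784, 1459]
[period 3]
Births: 322 * 0.124 = 40, 1264 * 0.297 = 375 — total 415
Band 2: 352 * 0.956 = 337
Band 3: 322 * 0.958 = 308
Band 4: 1264 * 0.946 = 1196
Band 5: 598 * 0.963 = 576
Band 6: 784 * 0.936 + 1459 * 0.68 = 734 + 992 = 1726
→ [415, 337, 308, 1196, 576, 1726]
[period 4]
Births: 337 * 0.124 = 42, 308 * 0.297 = 91 — total 133
Band 2: 415 * 0.956 = 397
Band 3: 337 * 0.958 = 323
Band 4: 308 * 0.946 = 291
Band 5: 1196 * 0.963 = 1152
Band 6: 576 * 0.936 + 1726 * 0.68 = 539 + 1174 = 1713
→ [133, 397, 323, 291, 1152, 1713]
Scenario A total after 4 periods: 4009
Scenario B projection —
[period 1]
Births: 660 * 0.224 = 148, 860 * 0.297 = 255 — total 403
Band 2: 1380 * 0.956 = 1319
Band 3: 660 * 0.958 = 632
Band 4: 860 * 0.946 = 814
Band 5: 1060 * 0.963 = 1021
Band 6: 180 * 0.936 + 840 * 0.68 = 168 + 571 = 739
→ [403, 1319, 632, 814, 1021, 739]
[period 2]
Births: 1319 * 0.224 = 295, 632 * 0.297 = 188 — total 483
Band 2: 403 * 0.956 = 385
Band 3: 1319 * 0.958 = 1264
Band 4: 632 * 0.946 = 598
Band 5: 814 * 0.963 = 784
Band 6: 1021 * 0.936 + 739 * 0.68 = 956 + 503 = 1459
→ [483, 385, 1264, 598, 784, 1459]
[period 3]
Births: 385 * 0.224 = 86, 1264 * 0.297 = 375 — total 461
Band 2: 483 * 0.956 = 462
Band 3: 385 * 0.958 = 369
Band 4: 1264 * 0.946 = 1196
Band 5: 598 * 0.963 = 576
Band 6: 784 * 0.936 + 1459 * 0.68 = 734 + 992 = 1726
→ [461, 462, 369, 1196, 576, 1726]
[period 4]
Births: 462 * 0.224 = 103, 369 * 0.297 = 110 — total 213
Band 2: 461 * 0.956 = 441
Band 3: 462 * 0.958 = 443
Band 4: 369 * 0.946 = 349
Band 5: 1196 * 0.963 = 1152
Band 6: 576 * 0.936 + 1726 * 0.68 = 539 + 1174 = 1713
→ [213, 441, 443, 349, 1152, 1713]
Scenario B total after 4 periods: 4311
Difference B − A = 4311 − 4009 = 302

302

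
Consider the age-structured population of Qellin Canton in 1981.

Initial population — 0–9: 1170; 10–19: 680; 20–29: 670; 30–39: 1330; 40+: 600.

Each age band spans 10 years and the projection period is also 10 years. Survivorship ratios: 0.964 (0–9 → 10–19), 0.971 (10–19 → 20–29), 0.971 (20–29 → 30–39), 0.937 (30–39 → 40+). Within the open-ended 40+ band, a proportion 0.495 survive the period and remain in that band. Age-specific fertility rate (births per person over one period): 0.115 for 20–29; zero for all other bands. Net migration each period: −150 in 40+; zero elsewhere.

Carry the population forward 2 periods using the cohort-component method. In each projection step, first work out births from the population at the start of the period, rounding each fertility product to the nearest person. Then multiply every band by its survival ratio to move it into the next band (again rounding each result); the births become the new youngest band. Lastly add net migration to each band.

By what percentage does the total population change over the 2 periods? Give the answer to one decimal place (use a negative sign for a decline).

-31.8

— Period 1 —
Births: 670 × 0.115 = 77
10–19: 1170 × 0.964 = 1128
20–29: 680 × 0.971 = 660
30–39: 670 × 0.971 = 651
40+: 1330 × 0.937 + 600 × 0.495 = 1246 + 297 = 1543
Net migration: 40+ − 150 → 1393
End of period: [77, 1128, 660, 651, 1393]
— Period 2 —
Births: 660 × 0.115 = 76
10–19: 77 × 0.964 = 74
20–29: 1128 × 0.971 = 1095
30–39: 660 × 0.971 = 641
40+: 651 × 0.937 + 1393 × 0.495 = 610 + 690 = 1300
Net migration: 40+ − 150 → 1150
End of period: [76, 74, 1095, 641, 1150]
Total: 4450 → 3036; change = -1414; percentage change = -31.8%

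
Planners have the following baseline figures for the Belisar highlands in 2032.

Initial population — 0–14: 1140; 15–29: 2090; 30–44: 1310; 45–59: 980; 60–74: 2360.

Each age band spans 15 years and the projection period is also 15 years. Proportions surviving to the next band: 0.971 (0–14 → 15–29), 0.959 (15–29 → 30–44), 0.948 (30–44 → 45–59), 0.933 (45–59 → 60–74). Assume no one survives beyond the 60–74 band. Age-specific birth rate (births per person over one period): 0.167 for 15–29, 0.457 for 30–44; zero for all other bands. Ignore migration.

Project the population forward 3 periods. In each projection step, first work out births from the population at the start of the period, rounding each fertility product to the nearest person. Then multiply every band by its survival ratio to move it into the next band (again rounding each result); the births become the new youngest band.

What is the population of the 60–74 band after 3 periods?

Period 1:
Births: 2090 × 0.167 = 349  |  1310 × 0.457 = 599 ⇒ total 948
15–29: 1140 × 0.971 = 1107
30–44: 2090 × 0.959 = 2004
45–59: 1310 × 0.948 = 1242
60–74: 980 × 0.933 = 914
→ [948, 1107, 2004, 1242, 914]
Period 2:
Births: 1107 × 0.167 = 185  |  2004 × 0.457 = 916 ⇒ total 1101
15–29: 948 × 0.971 = 921
30–44: 1107 × 0.959 = 1062
45–59: 2004 × 0.948 = 1900
60–74: 1242 × 0.933 = 1159
→ [1101, 921, 1062, 1900, 1159]
Period 3:
Births: 921 × 0.167 = 154  |  1062 × 0.457 = 485 ⇒ total 639
15–29: 1101 × 0.971 = 1069
30–44: 921 × 0.959 = 883
45–59: 1062 × 0.948 = 1007
60–74: 1900 × 0.933 = 1773
→ [639, 1069, 883, 1007, 1773]

1773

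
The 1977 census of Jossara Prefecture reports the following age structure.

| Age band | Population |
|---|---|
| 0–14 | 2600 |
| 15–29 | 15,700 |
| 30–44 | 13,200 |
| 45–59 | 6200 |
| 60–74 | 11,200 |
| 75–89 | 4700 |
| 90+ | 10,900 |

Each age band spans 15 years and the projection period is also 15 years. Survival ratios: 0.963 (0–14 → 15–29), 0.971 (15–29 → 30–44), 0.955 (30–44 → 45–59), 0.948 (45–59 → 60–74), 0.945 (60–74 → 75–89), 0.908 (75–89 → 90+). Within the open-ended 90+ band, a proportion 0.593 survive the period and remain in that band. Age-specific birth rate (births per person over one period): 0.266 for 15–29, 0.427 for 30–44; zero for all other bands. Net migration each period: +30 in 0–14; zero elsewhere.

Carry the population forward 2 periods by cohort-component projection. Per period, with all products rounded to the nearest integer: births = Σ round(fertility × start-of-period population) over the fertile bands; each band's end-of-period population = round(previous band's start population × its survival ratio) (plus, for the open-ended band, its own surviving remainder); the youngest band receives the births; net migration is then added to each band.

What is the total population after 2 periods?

67153

Let group 1 be 0–14 through group 7 = 90+.
[period 1]
Births: 15700 * 0.266 = 4176 ; 13200 * 0.427 = 5636 — total 9812
Group 2: 2600 * 0.963 = 2504
Group 3: 15700 * 0.971 = 15245
Group 4: 13200 * 0.955 = 12606
Group 5: 6200 * 0.948 = 5878
Group 6: 11200 * 0.945 = 10584
Group 7: 4700 * 0.908 + 10900 * 0.593 = 4268 + 6464 = 10732
Net migration: Group 1 + 30 → 9842
Giving 9842 / 2504 / 15245 / 12606 / 5878 / 10584 / 10732.
[period 2]
Births: 2504 * 0.266 = 666 ; 15245 * 0.427 = 6510 — total 7176
Group 2: 9842 * 0.963 = 9478
Group 3: 2504 * 0.971 = 2431
Group 4: 15245 * 0.955 = 14559
Group 5: 12606 * 0.948 = 11950
Group 6: 5878 * 0.945 = 5555
Group 7: 10584 * 0.908 + 10732 * 0.593 = 9610 + 6364 = 15974
Net migration: Group 1 + 30 → 7206
Giving 7206 / 9478 / 2431 / 14559 / 11950 / 5555 / 15974.
Total after period 2: 7206 + 9478 + 2431 + 14559 + 11950 + 5555 + 15974 = 67153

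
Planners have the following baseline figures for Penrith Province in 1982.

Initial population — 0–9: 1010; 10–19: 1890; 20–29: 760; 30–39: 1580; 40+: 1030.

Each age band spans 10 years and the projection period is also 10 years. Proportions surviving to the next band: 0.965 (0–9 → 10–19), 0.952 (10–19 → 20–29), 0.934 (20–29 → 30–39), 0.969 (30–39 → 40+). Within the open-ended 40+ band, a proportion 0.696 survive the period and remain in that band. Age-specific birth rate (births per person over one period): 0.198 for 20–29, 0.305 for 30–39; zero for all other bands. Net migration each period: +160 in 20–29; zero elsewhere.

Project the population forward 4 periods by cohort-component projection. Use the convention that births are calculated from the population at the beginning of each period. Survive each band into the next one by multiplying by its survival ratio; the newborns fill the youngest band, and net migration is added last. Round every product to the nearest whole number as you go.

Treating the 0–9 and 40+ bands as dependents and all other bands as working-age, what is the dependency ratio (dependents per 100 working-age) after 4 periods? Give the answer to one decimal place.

(Groups numbered youngest = 1 to oldest = 5.)
Period 1:
Births: 760 × 0.198 = 150 ; 1580 × 0.305 = 482 → 632
Group 2: 1010 × 0.965 = 975
Group 3: 1890 × 0.952 = 1799
Group 4: 760 × 0.934 = 710
Group 5: 1580 × 0.969 + 1030 × 0.696 = 1531 + 717 = 2248
Net migration: Group 3 + 160 → 1959
→ [632, 975, 1959, 710, 2248]
Period 2:
Births: 1959 × 0.198 = 388 ; 710 × 0.305 = 217 → 605
Group 2: 632 × 0.965 = 610
Group 3: 975 × 0.952 = 928
Group 4: 1959 × 0.934 = 1830
Group 5: 710 × 0.969 + 2248 × 0.696 = 688 + 1565 = 2253
Net migration: Group 3 + 160 → 1088
→ [605, 610, 1088, 1830, 2253]
Period 3:
Births: 1088 × 0.198 = 215 ; 1830 × 0.305 = 558 → 773
Group 2: 605 × 0.965 = 584
Group 3: 610 × 0.952 = 581
Group 4: 1088 × 0.934 = 1016
Group 5: 1830 × 0.969 + 2253 × 0.696 = 1773 + 1568 = 3341
Net migration: Group 3 + 160 → 741
→ [773, 584, 741, 1016, 3341]
Period 4:
Births: 741 × 0.198 = 147 ; 1016 × 0.305 = 310 → 457
Group 2: 773 × 0.965 = 746
Group 3: 584 × 0.952 = 556
Group 4: 741 × 0.934 = 692
Group 5: 1016 × 0.969 + 3341 × 0.696 = 985 + 2325 = 3310
Net migration: Group 3 + 160 → 716
→ [457, 746, 716, 692, 3310]
Dependents (band 0–9 + band 40+) = 457 + 3310 = 3767; working-age = 2154; ratio = 3767/2154 × 100 = 174.9

174.9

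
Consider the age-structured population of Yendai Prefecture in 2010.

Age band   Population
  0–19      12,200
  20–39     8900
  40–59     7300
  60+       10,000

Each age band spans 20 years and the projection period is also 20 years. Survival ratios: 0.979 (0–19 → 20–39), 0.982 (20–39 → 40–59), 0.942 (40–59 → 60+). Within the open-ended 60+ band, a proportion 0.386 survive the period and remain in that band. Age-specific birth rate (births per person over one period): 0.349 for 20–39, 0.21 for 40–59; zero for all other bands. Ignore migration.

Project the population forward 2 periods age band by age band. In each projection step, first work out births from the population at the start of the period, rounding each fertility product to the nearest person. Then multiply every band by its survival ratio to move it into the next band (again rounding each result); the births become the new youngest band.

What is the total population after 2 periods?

Period 1:
Births: 8900 × 0.349 = 3106, 7300 × 0.21 = 1533 → 4639
20–39: 12200 × 0.979 = 11944
40–59: 8900 × 0.982 = 8740
60+: 7300 × 0.942 + 10000 × 0.386 = 6877 + 3860 = 10737
Population now: 0–19=4639, 20–39=11944, 40–59=8740, 60+=10737
Period 2:
Births: 11944 × 0.349 = 4168, 8740 × 0.21 = 1835 → 6003
20–39: 4639 × 0.979 = 4542
40–59: 11944 × 0.982 = 11729
60+: 8740 × 0.942 + 10737 × 0.386 = 8233 + 4144 = 12377
Population now: 0–19=6003, 20–39=4542, 40–59=11729, 60+=12377
Total after period 2: 6003 + 4542 + 11729 + 12377 = 34651

34651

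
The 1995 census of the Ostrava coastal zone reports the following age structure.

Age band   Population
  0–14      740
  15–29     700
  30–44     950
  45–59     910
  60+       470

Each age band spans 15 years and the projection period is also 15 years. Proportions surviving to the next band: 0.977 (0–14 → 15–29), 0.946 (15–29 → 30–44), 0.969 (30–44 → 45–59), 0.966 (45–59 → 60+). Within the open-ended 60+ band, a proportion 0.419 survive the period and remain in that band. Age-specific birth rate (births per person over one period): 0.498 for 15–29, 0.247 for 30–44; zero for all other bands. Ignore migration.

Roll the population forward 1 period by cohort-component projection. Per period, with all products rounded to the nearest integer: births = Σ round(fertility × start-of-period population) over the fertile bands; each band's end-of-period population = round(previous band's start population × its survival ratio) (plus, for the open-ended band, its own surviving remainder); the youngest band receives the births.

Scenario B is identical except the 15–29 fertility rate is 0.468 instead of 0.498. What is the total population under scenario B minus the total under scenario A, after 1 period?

Call the groups 1 to 5, youngest first.
After projecting period 1:
Births: 700 * 0.498 = 349 ; 950 * 0.247 = 235 → total 584
Group 2: 740 * 0.977 = 723
Group 3: 700 * 0.946 = 662
Group 4: 950 * 0.969 = 921
Group 5: 910 * 0.966 + 470 * 0.419 = 879 + 197 = 1076
Giving 584 / 723 / 662 / 921 / 1076.
Scenario A total after 1 period: 3966
Scenario B projection —
After projecting period 1:
Births: 700 * 0.468 = 328 ; 950 * 0.247 = 235 → total 563
Group 2: 740 * 0.977 = 723
Group 3: 700 * 0.946 = 662
Group 4: 950 * 0.969 = 921
Group 5: 910 * 0.966 + 470 * 0.419 = 879 + 197 = 1076
Giving 563 / 723 / 662 / 921 / 1076.
Scenario B total after 1 period: 3945
Difference B − A = 3945 − 3966 = -21

-21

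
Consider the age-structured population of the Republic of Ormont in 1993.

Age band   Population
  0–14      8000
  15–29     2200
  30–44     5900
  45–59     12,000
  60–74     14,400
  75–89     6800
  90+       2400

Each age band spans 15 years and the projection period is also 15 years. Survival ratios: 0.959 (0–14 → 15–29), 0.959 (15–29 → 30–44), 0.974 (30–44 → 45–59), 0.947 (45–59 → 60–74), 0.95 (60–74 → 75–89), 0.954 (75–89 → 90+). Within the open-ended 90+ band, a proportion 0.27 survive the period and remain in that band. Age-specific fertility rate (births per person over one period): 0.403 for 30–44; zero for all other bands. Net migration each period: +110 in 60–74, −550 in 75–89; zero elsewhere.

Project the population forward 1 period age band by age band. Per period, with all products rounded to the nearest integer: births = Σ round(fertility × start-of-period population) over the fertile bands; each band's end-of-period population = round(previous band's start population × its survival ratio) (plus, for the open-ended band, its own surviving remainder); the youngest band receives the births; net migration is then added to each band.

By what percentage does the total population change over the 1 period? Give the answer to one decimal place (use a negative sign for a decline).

(Bands numbered youngest = 1 to oldest = 7.)
[period 1]
Births: 5900 * 0.403 = 2378
Band 2: 8000 * 0.959 = 7672
Band 3: 2200 * 0.959 = 2110
Band 4: 5900 * 0.974 = 5747
Band 5: 12000 * 0.947 = 11364
Band 6: 14400 * 0.95 = 13680
Band 7: 6800 * 0.954 + 2400 * 0.27 = 6487 + 648 = 7135
Net migration: Band 5 + 110 → 11474; Band 6 − 550 → 13130
→ [2378, 7672, 2110, 5747, 11474, 13130, 7135]
Total: 51700 → 49646; change = -2054; percentage change = -4.0%

-4.0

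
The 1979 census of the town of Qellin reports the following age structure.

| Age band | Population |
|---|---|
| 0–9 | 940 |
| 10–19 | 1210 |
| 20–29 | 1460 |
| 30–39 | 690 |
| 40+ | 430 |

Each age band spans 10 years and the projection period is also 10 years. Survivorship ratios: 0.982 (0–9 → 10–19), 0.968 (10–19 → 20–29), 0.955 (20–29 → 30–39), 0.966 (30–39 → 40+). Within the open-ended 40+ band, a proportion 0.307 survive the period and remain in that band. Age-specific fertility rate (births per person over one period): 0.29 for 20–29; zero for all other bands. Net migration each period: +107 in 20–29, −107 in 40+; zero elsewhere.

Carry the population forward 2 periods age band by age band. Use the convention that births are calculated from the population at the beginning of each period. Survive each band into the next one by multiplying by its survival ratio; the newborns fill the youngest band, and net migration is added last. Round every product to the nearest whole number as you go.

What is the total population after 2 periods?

(Groups numbered youngest = 1 to oldest = 5.)
[period 1]
Births: 1460 × 0.29 = 423
Group 2: 940 × 0.982 = 923
Group 3: 1210 × 0.968 = 1171
Group 4: 1460 × 0.955 = 1394
Group 5: 690 × 0.966 + 430 × 0.307 = 667 + 132 = 799
Net migration: Group 3 + 107 → 1278; Group 5 − 107 → 692
End of period: [423, 923, 1278, 1394, 692]
[period 2]
Births: 1278 × 0.29 = 371
Group 2: 423 × 0.982 = 415
Group 3: 923 × 0.968 = 893
Group 4: 1278 × 0.955 = 1220
Group 5: 1394 × 0.966 + 692 × 0.307 = 1347 + 212 = 1559
Net migration: Group 3 + 107 → 1000; Group 5 − 107 → 1452
End of period: [371, 415, 1000, 1220, 1452]
Total after period 2: 371 + 415 + 1000 + 1220 + 1452 = 4458

4458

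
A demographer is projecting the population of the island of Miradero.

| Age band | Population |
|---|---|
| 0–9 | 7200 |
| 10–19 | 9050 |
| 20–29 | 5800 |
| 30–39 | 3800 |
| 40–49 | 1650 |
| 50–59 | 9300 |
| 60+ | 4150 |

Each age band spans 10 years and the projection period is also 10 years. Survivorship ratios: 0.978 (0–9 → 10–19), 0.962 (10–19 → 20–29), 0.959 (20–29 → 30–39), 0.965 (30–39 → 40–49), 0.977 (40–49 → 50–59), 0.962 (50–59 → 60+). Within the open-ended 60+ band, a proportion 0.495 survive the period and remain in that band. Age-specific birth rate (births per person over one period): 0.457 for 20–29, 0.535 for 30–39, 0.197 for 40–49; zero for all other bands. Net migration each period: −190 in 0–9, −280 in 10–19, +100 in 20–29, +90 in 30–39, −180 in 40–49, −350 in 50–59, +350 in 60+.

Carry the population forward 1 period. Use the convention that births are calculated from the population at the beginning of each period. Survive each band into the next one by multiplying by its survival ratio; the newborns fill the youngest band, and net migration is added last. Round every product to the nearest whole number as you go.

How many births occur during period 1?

5009

Let group 1 be 0–9 through group 7 = 60+.
After projecting period 1:
Births: 5800 × 0.457 = 2651, 3800 × 0.535 = 2033, 1650 × 0.197 = 325 → 5009
Group 2: 7200 × 0.978 = 7042
Group 3: 9050 × 0.962 = 8706
Group 4: 5800 × 0.959 = 5562
Group 5: 3800 × 0.965 = 3667
Group 6: 1650 × 0.977 = 1612
Group 7: 9300 × 0.962 + 4150 × 0.495 = 8947 + 2054 = 11001
Net migration: Group 1 − 190 → 4819; Group 2 − 280 → 6762; Group 3 + 100 → 8806; Group 4 + 90 → 5652; Group 5 − 180 → 3487; Group 6 − 350 → 1262; Group 7 + 350 → 11351
Giving 4819 / 6762 / 8806 / 5652 / 3487 / 1262 / 11351.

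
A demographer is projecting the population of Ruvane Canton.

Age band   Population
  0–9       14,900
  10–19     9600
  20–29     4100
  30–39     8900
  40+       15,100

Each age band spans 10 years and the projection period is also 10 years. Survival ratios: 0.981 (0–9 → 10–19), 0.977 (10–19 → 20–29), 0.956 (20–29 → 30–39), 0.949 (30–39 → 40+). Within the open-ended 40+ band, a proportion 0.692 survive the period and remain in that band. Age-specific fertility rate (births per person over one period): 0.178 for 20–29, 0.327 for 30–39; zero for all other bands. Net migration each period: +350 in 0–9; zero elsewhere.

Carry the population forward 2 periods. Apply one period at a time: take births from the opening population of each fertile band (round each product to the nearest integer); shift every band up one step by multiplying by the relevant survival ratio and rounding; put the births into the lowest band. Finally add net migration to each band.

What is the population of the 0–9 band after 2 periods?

3301

— Period 1 —
Births: 4100 × 0.178 = 730, 8900 × 0.327 = 2910 → 3640
10–19: 14900 × 0.981 = 14617
20–29: 9600 × 0.977 = 9379
30–39: 4100 × 0.956 = 3920
40+: 8900 × 0.949 + 15100 × 0.692 = 8446 + 10449 = 18895
Net migration: 0–9 + 350 → 3990
Giving 3990 / 14617 / 9379 / 3920 / 18895.
— Period 2 —
Births: 9379 × 0.178 = 1669, 3920 × 0.327 = 1282 → 2951
10–19: 3990 × 0.981 = 3914
20–29: 14617 × 0.977 = 14281
30–39: 9379 × 0.956 = 8966
40+: 3920 × 0.949 + 18895 × 0.692 = 3720 + 13075 = 16795
Net migration: 0–9 + 350 → 3301
Giving 3301 / 3914 / 14281 / 8966 / 16795.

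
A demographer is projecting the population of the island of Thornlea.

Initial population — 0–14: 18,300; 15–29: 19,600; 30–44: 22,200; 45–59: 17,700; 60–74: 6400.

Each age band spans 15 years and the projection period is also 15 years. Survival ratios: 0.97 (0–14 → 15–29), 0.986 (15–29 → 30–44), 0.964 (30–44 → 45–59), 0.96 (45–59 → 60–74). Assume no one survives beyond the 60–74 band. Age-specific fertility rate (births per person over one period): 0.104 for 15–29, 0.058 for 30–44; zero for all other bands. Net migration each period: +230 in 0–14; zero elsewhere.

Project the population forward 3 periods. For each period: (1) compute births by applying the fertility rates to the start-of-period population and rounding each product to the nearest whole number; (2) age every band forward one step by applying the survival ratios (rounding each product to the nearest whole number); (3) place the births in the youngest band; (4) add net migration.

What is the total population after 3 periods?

42863

Numbering the bands 1..5 from youngest to oldest:
[period 1]
Births: 19600 × 0.104 = 2038, 22200 × 0.058 = 1288 — total 3326
Band 2: 18300 × 0.97 = 17751
Band 3: 19600 × 0.986 = 19326
Band 4: 22200 × 0.964 = 21401
Band 5: 17700 × 0.96 = 16992
Net migration: Band 1 + 230 → 3556
Giving 3556 / 17751 / 19326 / 21401 / 16992.
[period 2]
Births: 17751 × 0.104 = 1846, 19326 × 0.058 = 1121 — total 2967
Band 2: 3556 × 0.97 = 3449
Band 3: 17751 × 0.986 = 17502
Band 4: 19326 × 0.964 = 18630
Band 5: 21401 × 0.96 = 20545
Net migration: Band 1 + 230 → 3197
Giving 3197 / 3449 / 17502 / 18630 / 20545.
[period 3]
Births: 3449 × 0.104 = 359, 17502 × 0.058 = 1015 — total 1374
Band 2: 3197 × 0.97 = 3101
Band 3: 3449 × 0.986 = 3401
Band 4: 17502 × 0.964 = 16872
Band 5: 18630 × 0.96 = 17885
Net migration: Band 1 + 230 → 1604
Giving 1604 / 3101 / 3401 / 16872 / 17885.
Total after period 3: 1604 + 3101 + 3401 + 16872 + 17885 = 42863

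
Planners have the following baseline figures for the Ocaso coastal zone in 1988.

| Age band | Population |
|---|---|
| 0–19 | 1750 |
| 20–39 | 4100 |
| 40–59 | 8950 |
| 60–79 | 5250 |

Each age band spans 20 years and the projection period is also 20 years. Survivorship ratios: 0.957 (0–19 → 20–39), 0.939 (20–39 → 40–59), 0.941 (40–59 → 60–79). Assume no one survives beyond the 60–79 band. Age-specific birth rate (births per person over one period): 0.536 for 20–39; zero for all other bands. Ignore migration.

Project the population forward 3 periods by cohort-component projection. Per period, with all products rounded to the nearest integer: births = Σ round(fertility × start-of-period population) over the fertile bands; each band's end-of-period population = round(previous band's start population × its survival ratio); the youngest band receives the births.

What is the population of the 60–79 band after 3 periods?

1480

— Period 1 —
Births: 4100 × 0.536 = 2198
20–39: 1750 × 0.957 = 1675
40–59: 4100 × 0.939 = 3850
60–79: 8950 × 0.941 = 8422
→ [2198, 1675, 3850, 8422]
— Period 2 —
Births: 1675 × 0.536 = 898
20–39: 2198 × 0.957 = 2103
40–59: 1675 × 0.939 = 1573
60–79: 3850 × 0.941 = 3623
→ [898, 2103, 1573, 3623]
— Period 3 —
Births: 2103 × 0.536 = 1127
20–39: 898 × 0.957 = 859
40–59: 2103 × 0.939 = 1975
60–79: 1573 × 0.941 = 1480
→ [1127, 859, 1975, 1480]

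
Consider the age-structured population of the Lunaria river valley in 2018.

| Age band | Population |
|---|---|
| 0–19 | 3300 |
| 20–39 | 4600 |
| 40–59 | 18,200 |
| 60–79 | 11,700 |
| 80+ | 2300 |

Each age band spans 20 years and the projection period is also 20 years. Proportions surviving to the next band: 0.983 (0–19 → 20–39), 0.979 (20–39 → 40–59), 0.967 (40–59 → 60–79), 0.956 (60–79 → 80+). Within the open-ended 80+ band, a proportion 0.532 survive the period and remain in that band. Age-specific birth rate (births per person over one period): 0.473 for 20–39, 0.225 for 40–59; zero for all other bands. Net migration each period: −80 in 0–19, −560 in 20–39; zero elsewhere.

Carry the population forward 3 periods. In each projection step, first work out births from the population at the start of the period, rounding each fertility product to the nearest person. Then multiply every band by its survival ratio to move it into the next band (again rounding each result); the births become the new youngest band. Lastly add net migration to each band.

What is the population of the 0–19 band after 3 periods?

3125

Period 1:
Births: 4600 * 0.473 = 2176 ; 18200 * 0.225 = 4095 — total 6271
20–39: 3300 * 0.983 = 3244
40–59: 4600 * 0.979 = 4503
60–79: 18200 * 0.967 = 17599
80+: 11700 * 0.956 + 2300 * 0.532 = 11185 + 1224 = 12409
Net migration: 0–19 − 80 → 6191; 20–39 − 560 → 2684
Population now: 0–19=6191, 20–39=2684, 40–59=4503, 60–79=17599, 80+=12409
Period 2:
Births: 2684 * 0.473 = 1270 ; 4503 * 0.225 = 1013 — total 2283
20–39: 6191 * 0.983 = 6086
40–59: 2684 * 0.979 = 2628
60–79: 4503 * 0.967 = 4354
80+: 17599 * 0.956 + 12409 * 0.532 = 16825 + 6602 = 23427
Net migration: 0–19 − 80 → 2203; 20–39 − 560 → 5526
Population now: 0–19=2203, 20–39=5526, 40–59=2628, 60–79=4354, 80+=23427
Period 3:
Births: 5526 * 0.473 = 2614 ; 2628 * 0.225 = 591 — total 3205
20–39: 2203 * 0.983 = 2166
40–59: 5526 * 0.979 = 5410
60–79: 2628 * 0.967 = 2541
80+: 4354 * 0.956 + 23427 * 0.532 = 4162 + 12463 = 16625
Net migration: 0–19 − 80 → 3125; 20–39 − 560 → 1606
Population now: 0–19=3125, 20–39=1606, 40–59=5410, 60–79=2541, 80+=16625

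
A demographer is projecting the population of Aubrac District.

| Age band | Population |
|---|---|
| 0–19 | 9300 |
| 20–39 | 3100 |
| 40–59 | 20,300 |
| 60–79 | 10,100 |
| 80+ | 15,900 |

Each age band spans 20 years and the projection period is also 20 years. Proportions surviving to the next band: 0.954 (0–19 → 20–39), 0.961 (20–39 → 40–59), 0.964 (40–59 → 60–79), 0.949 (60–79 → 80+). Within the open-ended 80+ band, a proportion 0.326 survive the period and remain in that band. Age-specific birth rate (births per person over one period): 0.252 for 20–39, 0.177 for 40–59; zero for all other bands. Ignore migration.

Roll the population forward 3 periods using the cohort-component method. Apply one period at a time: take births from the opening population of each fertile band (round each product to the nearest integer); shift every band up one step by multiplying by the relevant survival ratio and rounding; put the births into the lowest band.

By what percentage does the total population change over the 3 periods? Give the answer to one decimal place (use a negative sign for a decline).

-52.7

Numbering the bands 1..5 from youngest to oldest:
[period 1]
Births: 3100 × 0.252 = 781  |  20300 × 0.177 = 3593 — total 4374
Band 2: 9300 × 0.954 = 8872
Band 3: 3100 × 0.961 = 2979
Band 4: 20300 × 0.964 = 19569
Band 5: 10100 × 0.949 + 15900 × 0.326 = 9585 + 5183 = 14768
Population now: 0–19=4374, 20–39=8872, 40–59=2979, 60–79=19569, 80+=14768
[period 2]
Births: 8872 × 0.252 = 2236  |  2979 × 0.177 = 527 — total 2763
Band 2: 4374 × 0.954 = 4173
Band 3: 8872 × 0.961 = 8526
Band 4: 2979 × 0.964 = 2872
Band 5: 19569 × 0.949 + 14768 × 0.326 = 18571 + 4814 = 23385
Population now: 0–19=2763, 20–39=4173, 40–59=8526, 60–79=2872, 80+=23385
[period 3]
Births: 4173 × 0.252 = 1052  |  8526 × 0.177 = 1509 — total 2561
Band 2: 2763 × 0.954 = 2636
Band 3: 4173 × 0.961 = 4010
Band 4: 8526 × 0.964 = 8219
Band 5: 2872 × 0.949 + 23385 × 0.326 = 2726 + 7624 = 10350
Population now: 0–19=2561, 20–39=2636, 40–59=4010, 60–79=8219, 80+=10350
Total: 58700 → 27776; change = -30924; percentage change = -52.7%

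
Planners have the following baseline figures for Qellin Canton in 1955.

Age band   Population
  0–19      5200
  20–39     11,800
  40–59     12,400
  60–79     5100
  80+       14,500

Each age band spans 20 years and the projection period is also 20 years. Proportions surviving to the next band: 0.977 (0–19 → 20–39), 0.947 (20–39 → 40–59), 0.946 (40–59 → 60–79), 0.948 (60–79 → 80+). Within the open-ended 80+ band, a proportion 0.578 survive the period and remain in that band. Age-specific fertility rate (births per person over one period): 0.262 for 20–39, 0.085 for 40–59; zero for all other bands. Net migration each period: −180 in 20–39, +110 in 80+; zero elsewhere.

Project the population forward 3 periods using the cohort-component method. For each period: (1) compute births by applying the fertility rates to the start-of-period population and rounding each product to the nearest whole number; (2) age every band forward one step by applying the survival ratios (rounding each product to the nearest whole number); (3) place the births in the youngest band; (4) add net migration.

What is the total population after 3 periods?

Period 1.
Births: 11800 × 0.262 = 3092, 12400 × 0.085 = 1054 — total 4146
20–39: 5200 × 0.977 = 5080
40–59: 11800 × 0.947 = 11175
60–79: 12400 × 0.946 = 11730
80+: 5100 × 0.948 + 14500 × 0.578 = 4835 + 8381 = 13216
Net migration: 20–39 − 180 → 4900; 80+ + 110 → 13326
→ [4146, 4900, 11175, 11730, 13326]
Period 2.
Births: 4900 × 0.262 = 1284, 11175 × 0.085 = 950 — total 2234
20–39: 4146 × 0.977 = 4051
40–59: 4900 × 0.947 = 4640
60–79: 11175 × 0.946 = 10572
80+: 11730 × 0.948 + 13326 × 0.578 = 11120 + 7702 = 18822
Net migration: 20–39 − 180 → 3871; 80+ + 110 → 18932
→ [2234, 3871, 4640, 10572, 18932]
Period 3.
Births: 3871 × 0.262 = 1014, 4640 × 0.085 = 394 — total 1408
20–39: 2234 × 0.977 = 2183
40–59: 3871 × 0.947 = 3666
60–79: 4640 × 0.946 = 4389
80+: 10572 × 0.948 + 18932 × 0.578 = 10022 + 10943 = 20965
Net migration: 20–39 − 180 → 2003; 80+ + 110 → 21075
→ [1408, 2003, 3666, 4389, 21075]
Total after period 3: 1408 + 2003 + 3666 + 4389 + 21075 = 32541

32541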